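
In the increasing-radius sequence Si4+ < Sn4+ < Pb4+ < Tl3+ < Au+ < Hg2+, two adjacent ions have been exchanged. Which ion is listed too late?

The pair Au+, Hg2+ is the wrong way round — Hg2+ and Au+ share 78 electrons; the higher nuclear charge on Hg (Z=80) contracts it more, so Hg2+ < Au+. All other adjacent pairs agree with periodic trends, so Hg2+ is the misplaced ion.

Hg2+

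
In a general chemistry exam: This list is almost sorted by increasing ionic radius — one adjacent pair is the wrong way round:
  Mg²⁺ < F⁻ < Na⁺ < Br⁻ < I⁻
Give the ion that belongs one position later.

F⁻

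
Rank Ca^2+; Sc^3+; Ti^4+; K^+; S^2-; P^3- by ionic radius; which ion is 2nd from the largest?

S^2-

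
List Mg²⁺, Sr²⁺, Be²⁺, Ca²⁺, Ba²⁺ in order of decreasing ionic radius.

Ba²⁺ > Sr²⁺ > Ca²⁺ > Mg²⁺ > Be²⁺

Same group, same charge. Going down the group adds an extra shell of electrons, so the ion gets larger: Be²⁺ is highest in the group and smallest.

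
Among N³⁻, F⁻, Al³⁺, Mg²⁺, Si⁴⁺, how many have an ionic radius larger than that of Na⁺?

2

These species are isoelectronic with 10 electrons. The only difference is the number of protons: Si⁴⁺ (Z=14), Al³⁺ (Z=13), Mg²⁺ (Z=12), Na⁺ (Z=11), F⁻ (Z=9), N³⁻ (Z=7). The strongest nuclear pull (Si⁴⁺) gives the smallest ion.
Ordering all of them (including Na⁺) by radius gives Si⁴⁺ < Al³⁺ < Mg²⁺ < Na⁺ < F⁻ < N³⁻. That's 2.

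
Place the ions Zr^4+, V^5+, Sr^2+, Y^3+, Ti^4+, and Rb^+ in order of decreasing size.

Tabulating Z and e⁻: V^5+ has 18 e⁻ (Z=23), Ti^4+ has 18 e⁻ (Z=22), Zr^4+ has 36 e⁻ (Z=40), Y^3+ has 36 e⁻ (Z=39), Sr^2+ has 36 e⁻ (Z=38), Rb^+ has 36 e⁻ (Z=37). V^5+ < Ti^4+ (isoelectronic, higher Z=23 is smaller); Ti^4+ < Zr^4+ (same group, 1 shell fewer); Zr^4+ < Y^3+ (both 36 e⁻, Z=40>39); Y^3+ < Sr^2+ (isoelectronic, higher Z=39 is smaller); Sr^2+ < Rb^+ (isoelectronic, higher Z=38 is smaller).

Rb^+ > Sr^2+ > Y^3+ > Zr^4+ > Ti^4+ > V^5+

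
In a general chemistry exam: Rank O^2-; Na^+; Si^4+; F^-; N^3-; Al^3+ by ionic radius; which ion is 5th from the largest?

Al^3+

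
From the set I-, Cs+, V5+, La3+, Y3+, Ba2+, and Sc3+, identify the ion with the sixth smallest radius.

Cs+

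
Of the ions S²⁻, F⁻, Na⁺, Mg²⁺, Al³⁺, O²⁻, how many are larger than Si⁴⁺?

Work out protons and electrons: Si⁴⁺: 10 e⁻, Z=14, Al³⁺: 10 e⁻, Z=13, Mg²⁺: 10 e⁻, Z=12, Na⁺: 10 e⁻, Z=11, F⁻: 10 e⁻, Z=9, O²⁻: 10 e⁻, Z=8, S²⁻: 18 e⁻, Z=16. Si⁴⁺ < Al³⁺ (both 10 e⁻, Z=14>13); Al³⁺ < Mg²⁺ (both 10 e⁻, Z=13>12); Mg²⁺ < Na⁺ (isoelectronic, higher Z=12 is smaller); Na⁺ < F⁻ (isoelectronic, higher Z=11 is smaller); F⁻ < O²⁻ (isoelectronic, higher Z=9 is smaller); O²⁻ < S²⁻ (same group, period 2 vs 3).
Relative to Si⁴⁺, the ions that are larger are Al³⁺, Mg²⁺, Na⁺, F⁻, O²⁻, S²⁻. So 6 are larger.

6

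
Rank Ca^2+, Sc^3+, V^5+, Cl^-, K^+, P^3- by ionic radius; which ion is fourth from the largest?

Each ion has 18 electrons. The ranking follows nuclear charge in reverse — greater Z gives a smaller radius. V^5+ (Z=23), Sc^3+ (Z=21), Ca^2+ (Z=20), K^+ (Z=19), Cl^- (Z=17), P^3- (Z=15).
Ordering: V^5+ < Sc^3+ < Ca^2+ < K^+ < Cl^- < P^3-. The fourth largest is Ca^2+.

Ca^2+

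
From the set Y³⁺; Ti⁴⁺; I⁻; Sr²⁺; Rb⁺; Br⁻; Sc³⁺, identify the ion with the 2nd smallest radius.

Sc³⁺

Electron counts and nuclear charges: Ti⁴⁺: 18 e⁻, Z=22, Sc³⁺: 18 e⁻, Z=21, Y³⁺: 36 e⁻, Z=39, Sr²⁺: 36 e⁻, Z=38, Rb⁺: 36 e⁻, Z=37, Br⁻: 36 e⁻, Z=35, I⁻: 54 e⁻, Z=53. Ti⁴⁺ < Sc³⁺ (both 18 e⁻, Z=22>21); Sc³⁺ < Y³⁺ (same group, 1 shell fewer); Y³⁺ < Sr²⁺ (isoelectronic, higher Z=39 is smaller); Sr²⁺ < Rb⁺ (isoelectronic, higher Z=38 is smaller); Rb⁺ < Br⁻ (both 36 e⁻, Z=37>35); Br⁻ < I⁻ (same group, 1 shell fewer).
Full ascending order: Ti⁴⁺ < Sc³⁺ < Y³⁺ < Sr²⁺ < Rb⁺ < Br⁻ < I⁻. Counting from the smallest, position 2 is Sc³⁺.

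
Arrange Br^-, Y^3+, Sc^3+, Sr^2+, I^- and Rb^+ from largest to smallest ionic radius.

I^- > Br^- > Rb^+ > Sr^2+ > Y^3+ > Sc^3+

Electron counts and nuclear charges: Sc^3+ (Z=21, 18 e⁻), Y^3+ (Z=39, 36 e⁻), Sr^2+ (Z=38, 36 e⁻), Rb^+ (Z=37, 36 e⁻), Br^- (Z=35, 36 e⁻), I^- (Z=53, 54 e⁻). Sc^3+ < Y^3+ (same group, 1 shell fewer); Y^3+ < Sr^2+ (both 36 e⁻, Z=39>38); Sr^2+ < Rb^+ (both 36 e⁻, Z=38>37); Rb^+ < Br^- (isoelectronic, higher Z=37 is smaller); Br^- < I^- (same group, 1 shell fewer).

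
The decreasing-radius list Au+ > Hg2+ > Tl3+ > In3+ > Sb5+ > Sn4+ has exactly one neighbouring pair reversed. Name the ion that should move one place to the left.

Compare adjacent ions: both have 46 electrons but Z(Sb)=51 > Z(Sn)=50, so Sb5+ should be the smaller of the two — yet in this decreasing list Sb5+ sits before Sn4+. Nothing else is reversed, so Sn4+ should move one place to the left.

Sn4+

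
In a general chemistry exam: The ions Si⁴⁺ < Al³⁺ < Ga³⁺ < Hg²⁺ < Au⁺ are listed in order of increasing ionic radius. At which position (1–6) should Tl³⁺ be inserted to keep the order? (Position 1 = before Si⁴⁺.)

4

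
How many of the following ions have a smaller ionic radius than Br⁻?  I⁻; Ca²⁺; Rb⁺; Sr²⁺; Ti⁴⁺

Work out protons and electrons: Ti⁴⁺ has 18 e⁻ (Z=22), Ca²⁺ has 18 e⁻ (Z=20), Sr²⁺ has 36 e⁻ (Z=38), Rb⁺ has 36 e⁻ (Z=37), Br⁻ has 36 e⁻ (Z=35), I⁻ has 54 e⁻ (Z=53). Ti⁴⁺ < Ca²⁺ (both 18 e⁻, Z=22>20); Ca²⁺ < Sr²⁺ (same group, period 4 vs 5); Sr²⁺ < Rb⁺ (both 36 e⁻, Z=38>37); Rb⁺ < Br⁻ (isoelectronic, higher Z=37 is smaller); Br⁻ < I⁻ (same group, 1 shell fewer).
Relative to Br⁻, the ions that are smaller are Ti⁴⁺, Ca²⁺, Sr²⁺, Rb⁺. So 4 are smaller.

4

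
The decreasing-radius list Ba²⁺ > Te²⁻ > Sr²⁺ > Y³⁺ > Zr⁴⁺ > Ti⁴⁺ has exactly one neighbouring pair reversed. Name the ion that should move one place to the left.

Check each adjacent pair. Ba²⁺ and Te²⁻ are reversed: Ba²⁺ and Te²⁻ share 54 electrons; the higher nuclear charge on Ba (Z=56) contracts it more, so Ba²⁺ < Te²⁻. No other neighbouring pair contradicts the periodic trends, so Te²⁻ is the ion listed too late.

Te²⁻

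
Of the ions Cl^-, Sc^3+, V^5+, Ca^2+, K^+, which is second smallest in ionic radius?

Each ion has 18 electrons. The ranking follows nuclear charge in reverse — greater Z gives a smaller radius. V^5+ (Z=23), Sc^3+ (Z=21), Ca^2+ (Z=20), K^+ (Z=19), Cl^- (Z=17).
Ordering: V^5+ < Sc^3+ < Ca^2+ < K^+ < Cl^-. The second smallest is Sc^3+.

Sc^3+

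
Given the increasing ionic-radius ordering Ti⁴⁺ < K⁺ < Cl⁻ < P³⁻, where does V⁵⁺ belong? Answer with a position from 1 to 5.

Isoelectronic series (18 e⁻ each). Size is set by nuclear charge: more protons means a smaller ion. V⁵⁺ (Z=23), Ti⁴⁺ (Z=22), K⁺ (Z=19), Cl⁻ (Z=17), P³⁻ (Z=15).
With V⁵⁺ included the full order is V⁵⁺ < Ti⁴⁺ < K⁺ < Cl⁻ < P³⁻, so it takes position 1.

1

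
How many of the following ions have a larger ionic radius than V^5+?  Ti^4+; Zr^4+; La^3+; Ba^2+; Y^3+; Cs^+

Work out protons and electrons: V^5+: 18 e⁻, Z=23, Ti^4+: 18 e⁻, Z=22, Zr^4+: 36 e⁻, Z=40, Y^3+: 36 e⁻, Z=39, La^3+: 54 e⁻, Z=57, Ba^2+: 54 e⁻, Z=56, Cs^+: 54 e⁻, Z=55. V^5+ < Ti^4+ (isoelectronic, higher Z=23 is smaller); Ti^4+ < Zr^4+ (same group, 1 shell fewer); Zr^4+ < Y^3+ (isoelectronic, higher Z=40 is smaller); Y^3+ < La^3+ (same group, 1 shell fewer); La^3+ < Ba^2+ (isoelectronic, higher Z=57 is smaller); Ba^2+ < Cs^+ (isoelectronic, higher Z=56 is smaller).
Overall: V^5+ < Ti^4+ < Zr^4+ < Y^3+ < La^3+ < Ba^2+ < Cs^+. V^5+ has 0 below it and 6 above. So 6 are larger.

6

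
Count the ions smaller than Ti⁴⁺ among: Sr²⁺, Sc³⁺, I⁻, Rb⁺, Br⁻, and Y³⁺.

First list Z and electron count for each: Ti⁴⁺ (Z=22, 18 e⁻), Sc³⁺ (Z=21, 18 e⁻), Y³⁺ (Z=39, 36 e⁻), Sr²⁺ (Z=38, 36 e⁻), Rb⁺ (Z=37, 36 e⁻), Br⁻ (Z=35, 36 e⁻), I⁻ (Z=53, 54 e⁻). Ti⁴⁺ < Sc³⁺ (isoelectronic, higher Z=22 is smaller); Sc³⁺ < Y³⁺ (same group, period 4 vs 5); Y³⁺ < Sr²⁺ (isoelectronic, higher Z=39 is smaller); Sr²⁺ < Rb⁺ (both 36 e⁻, Z=38>37); Rb⁺ < Br⁻ (isoelectronic, higher Z=37 is smaller); Br⁻ < I⁻ (same group, 1 shell fewer).
Relative to Ti⁴⁺, the ions that are smaller are none. That's 0.

0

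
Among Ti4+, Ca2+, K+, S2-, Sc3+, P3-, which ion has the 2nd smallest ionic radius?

Isoelectronic series (18 e⁻ each). Size is set by nuclear charge: more protons means a smaller ion. Ti4+ (Z=22), Sc3+ (Z=21), Ca2+ (Z=20), K+ (Z=19), S2- (Z=16), P3- (Z=15).
That gives Ti4+ < Sc3+ < Ca2+ < K+ < S2- < P3-. From the smallest end, number 2 is Sc3+.

Sc3+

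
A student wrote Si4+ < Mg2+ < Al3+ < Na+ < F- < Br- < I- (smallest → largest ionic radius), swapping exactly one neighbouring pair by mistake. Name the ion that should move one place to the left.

Al3+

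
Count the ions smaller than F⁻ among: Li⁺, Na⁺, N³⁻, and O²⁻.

Li⁺ has 2 e⁻ (Z=3), Na⁺ has 10 e⁻ (Z=11), F⁻ has 10 e⁻ (Z=9), O²⁻ has 10 e⁻ (Z=8), N³⁻ has 10 e⁻ (Z=7). Li⁺ < Na⁺ (same group, period 2 vs 3); Na⁺ < F⁻ (both 10 e⁻, Z=11>9); F⁻ < O²⁻ (both 10 e⁻, Z=9>8); O²⁻ < N³⁻ (both 10 e⁻, Z=8>7).
Overall: Li⁺ < Na⁺ < F⁻ < O²⁻ < N³⁻. F⁻ has 2 below it and 2 above. That's 2.

2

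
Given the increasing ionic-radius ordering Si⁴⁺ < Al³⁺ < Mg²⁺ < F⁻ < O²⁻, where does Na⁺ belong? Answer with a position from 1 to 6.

4

Isoelectronic series (10 e⁻ each). Size is set by nuclear charge: more protons means a smaller ion. Si⁴⁺ (Z=14), Al³⁺ (Z=13), Mg²⁺ (Z=12), Na⁺ (Z=11), F⁻ (Z=9), O²⁻ (Z=8).
Merged order: Si⁴⁺ < Al³⁺ < Mg²⁺ < Na⁺ < F⁻ < O²⁻ — Na⁺ is number 4.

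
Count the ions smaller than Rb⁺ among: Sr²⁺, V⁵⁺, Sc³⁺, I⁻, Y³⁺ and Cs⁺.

4

Work out protons and electrons: V⁵⁺ (Z=23, 18 e⁻), Sc³⁺ (Z=21, 18 e⁻), Y³⁺ (Z=39, 36 e⁻), Sr²⁺ (Z=38, 36 e⁻), Rb⁺ (Z=37, 36 e⁻), Cs⁺ (Z=55, 54 e⁻), I⁻ (Z=53, 54 e⁻). V⁵⁺ < Sc³⁺ (both 18 e⁻, Z=23>21); Sc³⁺ < Y³⁺ (same group, period 4 vs 5); Y³⁺ < Sr²⁺ (both 36 e⁻, Z=39>38); Sr²⁺ < Rb⁺ (both 36 e⁻, Z=38>37); Rb⁺ < Cs⁺ (same group, period 5 vs 6); Cs⁺ < I⁻ (both 54 e⁻, Z=55>53).
Overall: V⁵⁺ < Sc³⁺ < Y³⁺ < Sr²⁺ < Rb⁺ < Cs⁺ < I⁻. Rb⁺ has 4 below it and 2 above. So 4 are smaller.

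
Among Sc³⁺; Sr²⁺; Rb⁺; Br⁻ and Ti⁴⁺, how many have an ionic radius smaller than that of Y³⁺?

First list Z and electron count for each: Ti⁴⁺: 18 e⁻, Z=22, Sc³⁺: 18 e⁻, Z=21, Y³⁺: 36 e⁻, Z=39, Sr²⁺: 36 e⁻, Z=38, Rb⁺: 36 e⁻, Z=37, Br⁻: 36 e⁻, Z=35. Ti⁴⁺ < Sc³⁺ (isoelectronic, higher Z=22 is smaller); Sc³⁺ < Y³⁺ (same group, period 4 vs 5); Y³⁺ < Sr²⁺ (both 36 e⁻, Z=39>38); Sr²⁺ < Rb⁺ (both 36 e⁻, Z=38>37); Rb⁺ < Br⁻ (isoelectronic, higher Z=37 is smaller).
Overall: Ti⁴⁺ < Sc³⁺ < Y³⁺ < Sr²⁺ < Rb⁺ < Br⁻. Y³⁺ has 2 below it and 3 above. Count: 2.

2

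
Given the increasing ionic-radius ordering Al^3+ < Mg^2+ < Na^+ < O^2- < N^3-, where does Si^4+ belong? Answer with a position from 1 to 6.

1

Each ion has 10 electrons. The ranking follows nuclear charge in reverse — greater Z gives a smaller radius. Si^4+ (Z=14), Al^3+ (Z=13), Mg^2+ (Z=12), Na^+ (Z=11), O^2- (Z=8), N^3- (Z=7).
Putting Si^4+ in gives Si^4+ < Al^3+ < Mg^2+ < Na^+ < O^2- < N^3-; it lands at slot 1.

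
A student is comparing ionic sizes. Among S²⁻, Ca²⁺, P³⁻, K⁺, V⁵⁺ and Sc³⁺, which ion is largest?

P³⁻

These species are isoelectronic with 18 electrons. The only difference is the number of protons: V⁵⁺ (Z=23), Sc³⁺ (Z=21), Ca²⁺ (Z=20), K⁺ (Z=19), S²⁻ (Z=16), P³⁻ (Z=15). The strongest nuclear pull (V⁵⁺) gives the smallest ion.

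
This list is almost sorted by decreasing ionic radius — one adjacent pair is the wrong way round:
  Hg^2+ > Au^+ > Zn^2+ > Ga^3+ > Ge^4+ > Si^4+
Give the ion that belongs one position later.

Compare adjacent ions: Hg^2+ and Au^+ share 78 electrons; the higher nuclear charge on Hg (Z=80) contracts it more, so Hg^2+ < Au^+ — yet in this decreasing list Hg^2+ sits before Au^+. Nothing else is reversed, so Hg^2+ should move one place to the right.

Hg^2+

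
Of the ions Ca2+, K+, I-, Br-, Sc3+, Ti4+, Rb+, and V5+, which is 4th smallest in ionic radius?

Ca2+

Electron counts and nuclear charges: V5+ has 18 e⁻ (Z=23), Ti4+ has 18 e⁻ (Z=22), Sc3+ has 18 e⁻ (Z=21), Ca2+ has 18 e⁻ (Z=20), K+ has 18 e⁻ (Z=19), Rb+ has 36 e⁻ (Z=37), Br- has 36 e⁻ (Z=35), I- has 54 e⁻ (Z=53). V5+ < Ti4+ (isoelectronic, higher Z=23 is smaller); Ti4+ < Sc3+ (both 18 e⁻, Z=22>21); Sc3+ < Ca2+ (isoelectronic, higher Z=21 is smaller); Ca2+ < K+ (both 18 e⁻, Z=20>19); K+ < Rb+ (same group, period 4 vs 5); Rb+ < Br- (both 36 e⁻, Z=37>35); Br- < I- (same group, period 4 vs 5).
Full ascending order: V5+ < Ti4+ < Sc3+ < Ca2+ < K+ < Rb+ < Br- < I-. Counting from the smallest, position 4 is Ca2+.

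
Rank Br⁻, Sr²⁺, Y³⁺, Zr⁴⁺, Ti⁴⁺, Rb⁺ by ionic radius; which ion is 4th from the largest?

Y³⁺

Ti⁴⁺: 18 e⁻, Z=22, Zr⁴⁺: 36 e⁻, Z=40, Y³⁺: 36 e⁻, Z=39, Sr²⁺: 36 e⁻, Z=38, Rb⁺: 36 e⁻, Z=37, Br⁻: 36 e⁻, Z=35. Ti⁴⁺ < Zr⁴⁺ (same group, 1 shell fewer); Zr⁴⁺ < Y³⁺ (both 36 e⁻, Z=40>39); Y³⁺ < Sr²⁺ (both 36 e⁻, Z=39>38); Sr²⁺ < Rb⁺ (both 36 e⁻, Z=38>37); Rb⁺ < Br⁻ (both 36 e⁻, Z=37>35).
Full ascending order: Ti⁴⁺ < Zr⁴⁺ < Y³⁺ < Sr²⁺ < Rb⁺ < Br⁻. Counting from the largest, position 4 is Y³⁺.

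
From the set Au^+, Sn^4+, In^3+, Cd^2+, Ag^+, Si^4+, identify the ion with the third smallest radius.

In^3+

Tabulating Z and e⁻: Si^4+ (Z=14, 10 e⁻), Sn^4+ (Z=50, 46 e⁻), In^3+ (Z=49, 46 e⁻), Cd^2+ (Z=48, 46 e⁻), Ag^+ (Z=47, 46 e⁻), Au^+ (Z=79, 78 e⁻). Si^4+ < Sn^4+ (same group, 2 shells fewer); Sn^4+ < In^3+ (isoelectronic, higher Z=50 is smaller); In^3+ < Cd^2+ (isoelectronic, higher Z=49 is smaller); Cd^2+ < Ag^+ (both 46 e⁻, Z=48>47); Ag^+ < Au^+ (same group, 1 shell fewer).
So the order is Si^4+ < Sn^4+ < In^3+ < Cd^2+ < Ag^+ < Au^+; the 3rd-smallest ion is In^3+.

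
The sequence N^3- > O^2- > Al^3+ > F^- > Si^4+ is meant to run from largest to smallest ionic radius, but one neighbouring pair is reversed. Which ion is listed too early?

Compare adjacent ions: Al^3+ and F^- share 10 electrons; the higher nuclear charge on Al (Z=13) contracts it more, so Al^3+ < F^- — yet in this decreasing list Al^3+ sits before F^-. Nothing else is reversed, so Al^3+ should move one place to the right.

Al^3+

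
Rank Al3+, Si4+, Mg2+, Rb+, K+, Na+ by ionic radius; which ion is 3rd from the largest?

Na+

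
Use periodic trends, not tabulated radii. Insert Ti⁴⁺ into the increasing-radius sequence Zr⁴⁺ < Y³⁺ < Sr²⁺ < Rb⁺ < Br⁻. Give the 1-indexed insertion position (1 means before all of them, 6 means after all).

Work out protons and electrons: Ti⁴⁺ (Z=22, 18 e⁻), Zr⁴⁺ (Z=40, 36 e⁻), Y³⁺ (Z=39, 36 e⁻), Sr²⁺ (Z=38, 36 e⁻), Rb⁺ (Z=37, 36 e⁻), Br⁻ (Z=35, 36 e⁻). Ti⁴⁺ < Zr⁴⁺ (same group, 1 shell fewer); Zr⁴⁺ < Y³⁺ (isoelectronic, higher Z=40 is smaller); Y³⁺ < Sr²⁺ (isoelectronic, higher Z=39 is smaller); Sr²⁺ < Rb⁺ (both 36 e⁻, Z=38>37); Rb⁺ < Br⁻ (isoelectronic, higher Z=37 is smaller).
Putting Ti⁴⁺ in gives Ti⁴⁺ < Zr⁴⁺ < Y³⁺ < Sr²⁺ < Rb⁺ < Br⁻; it lands at slot 1.

1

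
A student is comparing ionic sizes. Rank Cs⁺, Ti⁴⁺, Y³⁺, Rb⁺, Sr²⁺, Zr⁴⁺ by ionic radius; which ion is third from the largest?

Sr²⁺

First list Z and electron count for each: Ti⁴⁺: 18 e⁻, Z=22, Zr⁴⁺: 36 e⁻, Z=40, Y³⁺: 36 e⁻, Z=39, Sr²⁺: 36 e⁻, Z=38, Rb⁺: 36 e⁻, Z=37, Cs⁺: 54 e⁻, Z=55. Ti⁴⁺ < Zr⁴⁺ (same group, 1 shell fewer); Zr⁴⁺ < Y³⁺ (both 36 e⁻, Z=40>39); Y³⁺ < Sr²⁺ (isoelectronic, higher Z=39 is smaller); Sr²⁺ < Rb⁺ (isoelectronic, higher Z=38 is smaller); Rb⁺ < Cs⁺ (same group, 1 shell fewer).
Ordering: Ti⁴⁺ < Zr⁴⁺ < Y³⁺ < Sr²⁺ < Rb⁺ < Cs⁺. The third largest is Sr²⁺.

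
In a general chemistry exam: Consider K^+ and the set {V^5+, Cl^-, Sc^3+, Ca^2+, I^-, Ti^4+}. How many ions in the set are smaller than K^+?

4

Work out protons and electrons: V^5+ has 18 e⁻ (Z=23), Ti^4+ has 18 e⁻ (Z=22), Sc^3+ has 18 e⁻ (Z=21), Ca^2+ has 18 e⁻ (Z=20), K^+ has 18 e⁻ (Z=19), Cl^- has 18 e⁻ (Z=17), I^- has 54 e⁻ (Z=53). V^5+ < Ti^4+ (both 18 e⁻, Z=23>22); Ti^4+ < Sc^3+ (isoelectronic, higher Z=22 is smaller); Sc^3+ < Ca^2+ (both 18 e⁻, Z=21>20); Ca^2+ < K^+ (both 18 e⁻, Z=20>19); K^+ < Cl^- (both 18 e⁻, Z=19>17); Cl^- < I^- (same group, period 3 vs 5).
Relative to K^+, the ions that are smaller are V^5+, Ti^4+, Sc^3+, Ca^2+. So 4 are smaller.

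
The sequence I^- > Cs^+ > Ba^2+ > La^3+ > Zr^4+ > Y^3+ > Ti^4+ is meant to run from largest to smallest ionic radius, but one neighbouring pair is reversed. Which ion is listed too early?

The pair Zr^4+, Y^3+ is the wrong way round — they are isoelectronic (36 e⁻) and Zr has more protons than Y (40 vs 39), making Zr^4+ smaller. All other adjacent pairs agree with periodic trends, so Zr^4+ is the misplaced ion.

Zr^4+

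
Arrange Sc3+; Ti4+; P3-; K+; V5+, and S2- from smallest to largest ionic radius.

Each ion has 18 electrons. The ranking follows nuclear charge in reverse — greater Z gives a smaller radius. V5+ (Z=23), Ti4+ (Z=22), Sc3+ (Z=21), K+ (Z=19), S2- (Z=16), P3- (Z=15).

V5+ < Ti4+ < Sc3+ < K+ < S2- < P3-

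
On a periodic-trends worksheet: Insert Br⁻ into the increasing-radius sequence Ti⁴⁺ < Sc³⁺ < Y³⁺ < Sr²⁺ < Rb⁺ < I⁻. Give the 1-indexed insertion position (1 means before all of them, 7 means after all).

6

Tabulating Z and e⁻: Ti⁴⁺ (Z=22, 18 e⁻), Sc³⁺ (Z=21, 18 e⁻), Y³⁺ (Z=39, 36 e⁻), Sr²⁺ (Z=38, 36 e⁻), Rb⁺ (Z=37, 36 e⁻), Br⁻ (Z=35, 36 e⁻), I⁻ (Z=53, 54 e⁻). Ti⁴⁺ < Sc³⁺ (both 18 e⁻, Z=22>21); Sc³⁺ < Y³⁺ (same group, period 4 vs 5); Y³⁺ < Sr²⁺ (both 36 e⁻, Z=39>38); Sr²⁺ < Rb⁺ (isoelectronic, higher Z=38 is smaller); Rb⁺ < Br⁻ (isoelectronic, higher Z=37 is smaller); Br⁻ < I⁻ (same group, 1 shell fewer).
With Br⁻ included the full order is Ti⁴⁺ < Sc³⁺ < Y³⁺ < Sr²⁺ < Rb⁺ < Br⁻ < I⁻, so it takes position 6.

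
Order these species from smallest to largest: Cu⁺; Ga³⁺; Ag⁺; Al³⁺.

Al³⁺ < Ga³⁺ < Cu⁺ < Ag⁺

Work out protons and electrons: Al³⁺: 10 e⁻, Z=13, Ga³⁺: 28 e⁻, Z=31, Cu⁺: 28 e⁻, Z=29, Ag⁺: 46 e⁻, Z=47. Al³⁺ < Ga³⁺ (same group, 1 shell fewer); Ga³⁺ < Cu⁺ (isoelectronic, higher Z=31 is smaller); Cu⁺ < Ag⁺ (same group, 1 shell fewer).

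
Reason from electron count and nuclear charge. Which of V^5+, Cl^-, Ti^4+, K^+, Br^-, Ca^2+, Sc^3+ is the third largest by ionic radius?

K^+

Electron counts and nuclear charges: V^5+ has 18 e⁻ (Z=23), Ti^4+ has 18 e⁻ (Z=22), Sc^3+ has 18 e⁻ (Z=21), Ca^2+ has 18 e⁻ (Z=20), K^+ has 18 e⁻ (Z=19), Cl^- has 18 e⁻ (Z=17), Br^- has 36 e⁻ (Z=35). V^5+ < Ti^4+ (both 18 e⁻, Z=23>22); Ti^4+ < Sc^3+ (both 18 e⁻, Z=22>21); Sc^3+ < Ca^2+ (both 18 e⁻, Z=21>20); Ca^2+ < K^+ (both 18 e⁻, Z=20>19); K^+ < Cl^- (both 18 e⁻, Z=19>17); Cl^- < Br^- (same group, period 3 vs 4).
That gives V^5+ < Ti^4+ < Sc^3+ < Ca^2+ < K^+ < Cl^- < Br^-. From the largest end, number 3 is K^+.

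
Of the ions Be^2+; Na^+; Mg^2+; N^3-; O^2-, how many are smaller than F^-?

Electron counts and nuclear charges: Be^2+ (Z=4, 2 e⁻), Mg^2+ (Z=12, 10 e⁻), Na^+ (Z=11, 10 e⁻), F^- (Z=9, 10 e⁻), O^2- (Z=8, 10 e⁻), N^3- (Z=7, 10 e⁻). Be^2+ < Mg^2+ (same group, period 2 vs 3); Mg^2+ < Na^+ (both 10 e⁻, Z=12>11); Na^+ < F^- (isoelectronic, higher Z=11 is smaller); F^- < O^2- (isoelectronic, higher Z=9 is smaller); O^2- < N^3- (isoelectronic, higher Z=8 is smaller).
Overall: Be^2+ < Mg^2+ < Na^+ < F^- < O^2- < N^3-. F^- has 3 below it and 2 above. So 3 are smaller.

3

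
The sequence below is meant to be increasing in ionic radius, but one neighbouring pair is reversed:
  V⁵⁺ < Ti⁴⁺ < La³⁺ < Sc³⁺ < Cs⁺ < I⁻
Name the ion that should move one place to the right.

La³⁺

Scanning neighbour by neighbour, only La³⁺/Sc³⁺ violates a trend: both in group 3 with the same charge; Sc³⁺ (period 4) has the smaller radius. That makes La³⁺ the one sitting a position early relative to where it belongs.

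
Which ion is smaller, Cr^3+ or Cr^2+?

For a single element, ionic radius drops as positive charge rises — Cr^3+ < Cr^2+.

Cr^3+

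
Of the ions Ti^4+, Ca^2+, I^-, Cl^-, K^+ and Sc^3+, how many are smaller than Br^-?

5

Electron counts and nuclear charges: Ti^4+: 18 e⁻, Z=22, Sc^3+: 18 e⁻, Z=21, Ca^2+: 18 e⁻, Z=20, K^+: 18 e⁻, Z=19, Cl^-: 18 e⁻, Z=17, Br^-: 36 e⁻, Z=35, I^-: 54 e⁻, Z=53. Ti^4+ < Sc^3+ (both 18 e⁻, Z=22>21); Sc^3+ < Ca^2+ (both 18 e⁻, Z=21>20); Ca^2+ < K^+ (isoelectronic, higher Z=20 is smaller); K^+ < Cl^- (both 18 e⁻, Z=19>17); Cl^- < Br^- (same group, 1 shell fewer); Br^- < I^- (same group, period 4 vs 5).
Placing each against Br^-: smaller — Ti^4+, Sc^3+, Ca^2+, K^+, Cl^-; larger — I^-. That's 5.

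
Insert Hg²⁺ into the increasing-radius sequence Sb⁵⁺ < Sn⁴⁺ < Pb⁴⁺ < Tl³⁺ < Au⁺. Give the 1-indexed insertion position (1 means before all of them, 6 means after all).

Tabulating Z and e⁻: Sb⁵⁺: 46 e⁻, Z=51, Sn⁴⁺: 46 e⁻, Z=50, Pb⁴⁺: 78 e⁻, Z=82, Tl³⁺: 78 e⁻, Z=81, Hg²⁺: 78 e⁻, Z=80, Au⁺: 78 e⁻, Z=79. Sb⁵⁺ < Sn⁴⁺ (isoelectronic, higher Z=51 is smaller); Sn⁴⁺ < Pb⁴⁺ (same group, period 5 vs 6); Pb⁴⁺ < Tl³⁺ (isoelectronic, higher Z=82 is smaller); Tl³⁺ < Hg²⁺ (both 78 e⁻, Z=81>80); Hg²⁺ < Au⁺ (isoelectronic, higher Z=80 is smaller).
With Hg²⁺ included the full order is Sb⁵⁺ < Sn⁴⁺ < Pb⁴⁺ < Tl³⁺ < Hg²⁺ < Au⁺, so it takes position 5.

5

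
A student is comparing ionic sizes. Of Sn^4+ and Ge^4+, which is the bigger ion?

Sn^4+

Same group, same charge. Going down the group adds an extra shell of electrons, so the ion gets larger: Ge^4+ is highest in the group and smallest.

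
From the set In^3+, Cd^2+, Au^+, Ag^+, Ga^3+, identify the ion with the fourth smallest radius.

Ag^+

Work out protons and electrons: Ga^3+ has 28 e⁻ (Z=31), In^3+ has 46 e⁻ (Z=49), Cd^2+ has 46 e⁻ (Z=48), Ag^+ has 46 e⁻ (Z=47), Au^+ has 78 e⁻ (Z=79). Ga^3+ < In^3+ (same group, period 4 vs 5); In^3+ < Cd^2+ (isoelectronic, higher Z=49 is smaller); Cd^2+ < Ag^+ (isoelectronic, higher Z=48 is smaller); Ag^+ < Au^+ (same group, period 5 vs 6).
So the order is Ga^3+ < In^3+ < Cd^2+ < Ag^+ < Au^+; the 4th-smallest ion is Ag^+.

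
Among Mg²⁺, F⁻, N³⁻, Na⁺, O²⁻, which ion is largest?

These species are isoelectronic with 10 electrons. The only difference is the number of protons: Mg²⁺ (Z=12), Na⁺ (Z=11), F⁻ (Z=9), O²⁻ (Z=8), N³⁻ (Z=7). The strongest nuclear pull (Mg²⁺) gives the smallest ion.

N³⁻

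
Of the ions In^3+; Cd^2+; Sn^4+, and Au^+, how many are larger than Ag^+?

First list Z and electron count for each: Sn^4+ (Z=50, 46 e⁻), In^3+ (Z=49, 46 e⁻), Cd^2+ (Z=48, 46 e⁻), Ag^+ (Z=47, 46 e⁻), Au^+ (Z=79, 78 e⁻). Sn^4+ < In^3+ (both 46 e⁻, Z=50>49); In^3+ < Cd^2+ (both 46 e⁻, Z=49>48); Cd^2+ < Ag^+ (both 46 e⁻, Z=48>47); Ag^+ < Au^+ (same group, period 5 vs 6).
Overall: Sn^4+ < In^3+ < Cd^2+ < Ag^+ < Au^+. Ag^+ has 3 below it and 1 above. That's 1.

1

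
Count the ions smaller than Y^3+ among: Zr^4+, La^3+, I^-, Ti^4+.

2

Tabulating Z and e⁻: Ti^4+ has 18 e⁻ (Z=22), Zr^4+ has 36 e⁻ (Z=40), Y^3+ has 36 e⁻ (Z=39), La^3+ has 54 e⁻ (Z=57), I^- has 54 e⁻ (Z=53). Ti^4+ < Zr^4+ (same group, period 4 vs 5); Zr^4+ < Y^3+ (isoelectronic, higher Z=40 is smaller); Y^3+ < La^3+ (same group, period 5 vs 6); La^3+ < I^- (both 54 e⁻, Z=57>53).
Ordering all of them (including Y^3+) by radius gives Ti^4+ < Zr^4+ < Y^3+ < La^3+ < I^-. So 2 are smaller.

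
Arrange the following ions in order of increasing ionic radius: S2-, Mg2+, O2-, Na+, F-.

Mg2+ < Na+ < F- < O2- < S2-

First list Z and electron count for each: Mg2+ (Z=12, 10 e⁻), Na+ (Z=11, 10 e⁻), F- (Z=9, 10 e⁻), O2- (Z=8, 10 e⁻), S2- (Z=16, 18 e⁻). Mg2+ < Na+ (both 10 e⁻, Z=12>11); Na+ < F- (both 10 e⁻, Z=11>9); F- < O2- (both 10 e⁻, Z=9>8); O2- < S2- (same group, period 2 vs 3).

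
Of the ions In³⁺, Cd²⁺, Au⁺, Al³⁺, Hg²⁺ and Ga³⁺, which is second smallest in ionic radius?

Ga³⁺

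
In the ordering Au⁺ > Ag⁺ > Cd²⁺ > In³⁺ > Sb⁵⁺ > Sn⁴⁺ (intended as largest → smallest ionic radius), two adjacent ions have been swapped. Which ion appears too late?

Sn⁴⁺

The pair Sb⁵⁺, Sn⁴⁺ is the wrong way round — Sb⁵⁺ and Sn⁴⁺ share 46 electrons; the higher nuclear charge on Sb (Z=51) contracts it more, so Sb⁵⁺ < Sn⁴⁺. All other adjacent pairs agree with periodic trends, so Sn⁴⁺ is the misplaced ion.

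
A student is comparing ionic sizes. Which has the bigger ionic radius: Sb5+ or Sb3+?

Same element, different charge: the more highly charged cation has fewer electrons and a greater effective nuclear charge per electron, making Sb5+ the smallest.

Sb3+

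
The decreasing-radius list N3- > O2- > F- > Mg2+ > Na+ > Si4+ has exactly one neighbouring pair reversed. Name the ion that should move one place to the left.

Na+

Scanning neighbour by neighbour, only Mg2+/Na+ violates a trend: they are isoelectronic (10 e⁻) and Mg has more protons than Na (12 vs 11), making Mg2+ smaller. That makes Na+ the one sitting a position late relative to where it belongs.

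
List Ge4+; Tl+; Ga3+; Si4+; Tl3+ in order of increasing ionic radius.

Si4+ < Ge4+ < Ga3+ < Tl3+ < Tl+

Tabulating Z and e⁻: Si4+: 10 e⁻, Z=14, Ge4+: 28 e⁻, Z=32, Ga3+: 28 e⁻, Z=31, Tl3+: 78 e⁻, Z=81, Tl+: 80 e⁻, Z=81. Si4+ < Ge4+ (same group, 1 shell fewer); Ge4+ < Ga3+ (isoelectronic, higher Z=32 is smaller); Ga3+ < Tl3+ (same group, 2 shells fewer); Tl3+ < Tl+ (higher charge on the same element).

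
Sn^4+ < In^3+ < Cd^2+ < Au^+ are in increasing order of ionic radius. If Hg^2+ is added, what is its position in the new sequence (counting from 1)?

Sn^4+: 46 e⁻, Z=50, In^3+: 46 e⁻, Z=49, Cd^2+: 46 e⁻, Z=48, Hg^2+: 78 e⁻, Z=80, Au^+: 78 e⁻, Z=79. Sn^4+ < In^3+ (both 46 e⁻, Z=50>49); In^3+ < Cd^2+ (both 46 e⁻, Z=49>48); Cd^2+ < Hg^2+ (same group, 1 shell fewer); Hg^2+ < Au^+ (both 78 e⁻, Z=80>79).
With Hg^2+ included the full order is Sn^4+ < In^3+ < Cd^2+ < Hg^2+ < Au^+, so it takes position 4.

4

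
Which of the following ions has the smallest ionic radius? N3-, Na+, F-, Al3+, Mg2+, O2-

Al3+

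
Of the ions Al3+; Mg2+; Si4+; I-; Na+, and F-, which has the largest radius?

I-

Si4+: 10 e⁻, Z=14, Al3+: 10 e⁻, Z=13, Mg2+: 10 e⁻, Z=12, Na+: 10 e⁻, Z=11, F-: 10 e⁻, Z=9, I-: 54 e⁻, Z=53. Si4+ < Al3+ (both 10 e⁻, Z=14>13); Al3+ < Mg2+ (isoelectronic, higher Z=13 is smaller); Mg2+ < Na+ (both 10 e⁻, Z=12>11); Na+ < F- (both 10 e⁻, Z=11>9); F- < I- (same group, period 2 vs 5).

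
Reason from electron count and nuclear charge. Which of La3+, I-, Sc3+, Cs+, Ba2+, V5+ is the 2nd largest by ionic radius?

Cs+

Electron counts and nuclear charges: V5+ has 18 e⁻ (Z=23), Sc3+ has 18 e⁻ (Z=21), La3+ has 54 e⁻ (Z=57), Ba2+ has 54 e⁻ (Z=56), Cs+ has 54 e⁻ (Z=55), I- has 54 e⁻ (Z=53). V5+ < Sc3+ (isoelectronic, higher Z=23 is smaller); Sc3+ < La3+ (same group, 2 shells fewer); La3+ < Ba2+ (isoelectronic, higher Z=57 is smaller); Ba2+ < Cs+ (both 54 e⁻, Z=56>55); Cs+ < I- (isoelectronic, higher Z=55 is smaller).
So the order is V5+ < Sc3+ < La3+ < Ba2+ < Cs+ < I-; the 2nd-largest ion is Cs+.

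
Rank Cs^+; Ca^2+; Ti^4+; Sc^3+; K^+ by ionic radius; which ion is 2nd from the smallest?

Sc^3+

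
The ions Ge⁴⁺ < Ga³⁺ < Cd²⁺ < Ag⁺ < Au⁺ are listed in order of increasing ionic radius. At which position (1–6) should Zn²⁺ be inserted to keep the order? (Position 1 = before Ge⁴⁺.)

Ge⁴⁺ (Z=32, 28 e⁻), Ga³⁺ (Z=31, 28 e⁻), Zn²⁺ (Z=30, 28 e⁻), Cd²⁺ (Z=48, 46 e⁻), Ag⁺ (Z=47, 46 e⁻), Au⁺ (Z=79, 78 e⁻). Ge⁴⁺ < Ga³⁺ (isoelectronic, higher Z=32 is smaller); Ga³⁺ < Zn²⁺ (isoelectronic, higher Z=31 is smaller); Zn²⁺ < Cd²⁺ (same group, 1 shell fewer); Cd²⁺ < Ag⁺ (both 46 e⁻, Z=48>47); Ag⁺ < Au⁺ (same group, period 5 vs 6).
Putting Zn²⁺ in gives Ge⁴⁺ < Ga³⁺ < Zn²⁺ < Cd²⁺ < Ag⁺ < Au⁺; it lands at slot 3.

3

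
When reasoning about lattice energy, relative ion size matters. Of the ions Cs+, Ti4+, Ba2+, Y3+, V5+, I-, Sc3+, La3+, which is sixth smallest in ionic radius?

Ba2+

Tabulating Z and e⁻: V5+: 18 e⁻, Z=23, Ti4+: 18 e⁻, Z=22, Sc3+: 18 e⁻, Z=21, Y3+: 36 e⁻, Z=39, La3+: 54 e⁻, Z=57, Ba2+: 54 e⁻, Z=56, Cs+: 54 e⁻, Z=55, I-: 54 e⁻, Z=53. V5+ < Ti4+ (both 18 e⁻, Z=23>22); Ti4+ < Sc3+ (isoelectronic, higher Z=22 is smaller); Sc3+ < Y3+ (same group, period 4 vs 5); Y3+ < La3+ (same group, 1 shell fewer); La3+ < Ba2+ (isoelectronic, higher Z=57 is smaller); Ba2+ < Cs+ (both 54 e⁻, Z=56>55); Cs+ < I- (isoelectronic, higher Z=55 is smaller).
Full ascending order: V5+ < Ti4+ < Sc3+ < Y3+ < La3+ < Ba2+ < Cs+ < I-. Counting from the smallest, position 6 is Ba2+.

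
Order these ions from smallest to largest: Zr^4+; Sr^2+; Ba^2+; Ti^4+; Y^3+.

Tabulating Z and e⁻: Ti^4+ has 18 e⁻ (Z=22), Zr^4+ has 36 e⁻ (Z=40), Y^3+ has 36 e⁻ (Z=39), Sr^2+ has 36 e⁻ (Z=38), Ba^2+ has 54 e⁻ (Z=56). Ti^4+ < Zr^4+ (same group, period 4 vs 5); Zr^4+ < Y^3+ (both 36 e⁻, Z=40>39); Y^3+ < Sr^2+ (both 36 e⁻, Z=39>38); Sr^2+ < Ba^2+ (same group, period 5 vs 6).

Ti^4+ < Zr^4+ < Y^3+ < Sr^2+ < Ba^2+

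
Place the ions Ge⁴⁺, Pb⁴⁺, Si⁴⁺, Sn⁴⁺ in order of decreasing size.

Pb⁴⁺ > Sn⁴⁺ > Ge⁴⁺ > Si⁴⁺

Same group, same charge. Going down the group adds an extra shell of electrons, so the ion gets larger: Si⁴⁺ is highest in the group and smallest.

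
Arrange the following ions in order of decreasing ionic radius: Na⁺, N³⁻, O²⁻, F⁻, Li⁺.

N³⁻ > O²⁻ > F⁻ > Na⁺ > Li⁺

Tabulating Z and e⁻: Li⁺: 2 e⁻, Z=3, Na⁺: 10 e⁻, Z=11, F⁻: 10 e⁻, Z=9, O²⁻: 10 e⁻, Z=8, N³⁻: 10 e⁻, Z=7. Li⁺ < Na⁺ (same group, 1 shell fewer); Na⁺ < F⁻ (both 10 e⁻, Z=11>9); F⁻ < O²⁻ (both 10 e⁻, Z=9>8); O²⁻ < N³⁻ (isoelectronic, higher Z=8 is smaller).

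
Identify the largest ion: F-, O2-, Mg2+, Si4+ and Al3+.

These species are isoelectronic with 10 electrons. The only difference is the number of protons: Si4+ (Z=14), Al3+ (Z=13), Mg2+ (Z=12), F- (Z=9), O2- (Z=8). The strongest nuclear pull (Si4+) gives the smallest ion.

O2-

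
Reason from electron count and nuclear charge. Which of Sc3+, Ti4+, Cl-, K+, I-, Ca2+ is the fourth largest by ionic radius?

Electron counts and nuclear charges: Ti4+ (Z=22, 18 e⁻), Sc3+ (Z=21, 18 e⁻), Ca2+ (Z=20, 18 e⁻), K+ (Z=19, 18 e⁻), Cl- (Z=17, 18 e⁻), I- (Z=53, 54 e⁻). Ti4+ < Sc3+ (both 18 e⁻, Z=22>21); Sc3+ < Ca2+ (both 18 e⁻, Z=21>20); Ca2+ < K+ (isoelectronic, higher Z=20 is smaller); K+ < Cl- (both 18 e⁻, Z=19>17); Cl- < I- (same group, 2 shells fewer).
Ordering: Ti4+ < Sc3+ < Ca2+ < K+ < Cl- < I-. The fourth largest is Ca2+.

Ca2+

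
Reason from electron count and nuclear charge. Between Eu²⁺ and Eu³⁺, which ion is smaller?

These are all Eu ions. Removing more electrons (higher positive charge) pulls the remaining electrons in closer, so Eu³⁺ is smallest and Eu²⁺ is largest.

Eu³⁺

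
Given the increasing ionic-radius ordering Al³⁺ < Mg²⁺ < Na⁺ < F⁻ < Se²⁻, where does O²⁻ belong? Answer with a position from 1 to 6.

5

Tabulating Z and e⁻: Al³⁺ has 10 e⁻ (Z=13), Mg²⁺ has 10 e⁻ (Z=12), Na⁺ has 10 e⁻ (Z=11), F⁻ has 10 e⁻ (Z=9), O²⁻ has 10 e⁻ (Z=8), Se²⁻ has 36 e⁻ (Z=34). Al³⁺ < Mg²⁺ (both 10 e⁻, Z=13>12); Mg²⁺ < Na⁺ (isoelectronic, higher Z=12 is smaller); Na⁺ < F⁻ (both 10 e⁻, Z=11>9); F⁻ < O²⁻ (isoelectronic, higher Z=9 is smaller); O²⁻ < Se²⁻ (same group, period 2 vs 4).
Putting O²⁻ in gives Al³⁺ < Mg²⁺ < Na⁺ < F⁻ < O²⁻ < Se²⁻; it lands at slot 5.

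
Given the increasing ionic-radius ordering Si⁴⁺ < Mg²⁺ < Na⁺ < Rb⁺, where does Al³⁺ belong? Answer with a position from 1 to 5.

2

Tabulating Z and e⁻: Si⁴⁺ has 10 e⁻ (Z=14), Al³⁺ has 10 e⁻ (Z=13), Mg²⁺ has 10 e⁻ (Z=12), Na⁺ has 10 e⁻ (Z=11), Rb⁺ has 36 e⁻ (Z=37). Si⁴⁺ < Al³⁺ (isoelectronic, higher Z=14 is smaller); Al³⁺ < Mg²⁺ (both 10 e⁻, Z=13>12); Mg²⁺ < Na⁺ (both 10 e⁻, Z=12>11); Na⁺ < Rb⁺ (same group, period 3 vs 5).
With Al³⁺ included the full order is Si⁴⁺ < Al³⁺ < Mg²⁺ < Na⁺ < Rb⁺, so it takes position 2.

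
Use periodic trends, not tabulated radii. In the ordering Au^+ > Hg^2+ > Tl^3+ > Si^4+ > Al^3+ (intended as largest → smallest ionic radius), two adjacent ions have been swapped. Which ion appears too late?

The pair Si^4+, Al^3+ is the wrong way round — both have 10 electrons but Z(Si)=14 > Z(Al)=13, so Si^4+ should be the smaller of the two. All other adjacent pairs agree with periodic trends, so Al^3+ is the misplaced ion.

Al^3+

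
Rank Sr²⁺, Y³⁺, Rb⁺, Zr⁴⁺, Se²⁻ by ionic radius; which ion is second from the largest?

Rb⁺

These species are isoelectronic with 36 electrons. The only difference is the number of protons: Zr⁴⁺ (Z=40), Y³⁺ (Z=39), Sr²⁺ (Z=38), Rb⁺ (Z=37), Se²⁻ (Z=34). The strongest nuclear pull (Zr⁴⁺) gives the smallest ion.
That gives Zr⁴⁺ < Y³⁺ < Sr²⁺ < Rb⁺ < Se²⁻. From the largest end, number 2 is Rb⁺.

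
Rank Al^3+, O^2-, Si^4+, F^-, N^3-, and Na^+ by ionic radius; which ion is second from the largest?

O^2-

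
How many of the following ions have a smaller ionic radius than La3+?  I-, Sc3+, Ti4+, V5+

3

Tabulating Z and e⁻: V5+ (Z=23, 18 e⁻), Ti4+ (Z=22, 18 e⁻), Sc3+ (Z=21, 18 e⁻), La3+ (Z=57, 54 e⁻), I- (Z=53, 54 e⁻). V5+ < Ti4+ (both 18 e⁻, Z=23>22); Ti4+ < Sc3+ (isoelectronic, higher Z=22 is smaller); Sc3+ < La3+ (same group, period 4 vs 6); La3+ < I- (both 54 e⁻, Z=57>53).
Overall: V5+ < Ti4+ < Sc3+ < La3+ < I-. La3+ has 3 below it and 1 above. That's 3.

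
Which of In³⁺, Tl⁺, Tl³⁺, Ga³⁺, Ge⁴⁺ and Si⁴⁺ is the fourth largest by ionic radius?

Ga³⁺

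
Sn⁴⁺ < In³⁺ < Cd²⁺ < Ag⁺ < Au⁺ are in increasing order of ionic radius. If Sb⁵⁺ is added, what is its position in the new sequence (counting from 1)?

Work out protons and electrons: Sb⁵⁺ has 46 e⁻ (Z=51), Sn⁴⁺ has 46 e⁻ (Z=50), In³⁺ has 46 e⁻ (Z=49), Cd²⁺ has 46 e⁻ (Z=48), Ag⁺ has 46 e⁻ (Z=47), Au⁺ has 78 e⁻ (Z=79). Sb⁵⁺ < Sn⁴⁺ (both 46 e⁻, Z=51>50); Sn⁴⁺ < In³⁺ (isoelectronic, higher Z=50 is smaller); In³⁺ < Cd²⁺ (isoelectronic, higher Z=49 is smaller); Cd²⁺ < Ag⁺ (isoelectronic, higher Z=48 is smaller); Ag⁺ < Au⁺ (same group, period 5 vs 6).
With Sb⁵⁺ included the full order is Sb⁵⁺ < Sn⁴⁺ < In³⁺ < Cd²⁺ < Ag⁺ < Au⁺, so it takes position 1.

1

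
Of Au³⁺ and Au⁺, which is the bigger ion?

Same element, different charge: the more highly charged cation has fewer electrons and a greater effective nuclear charge per electron, making Au³⁺ the smallest.

Au⁺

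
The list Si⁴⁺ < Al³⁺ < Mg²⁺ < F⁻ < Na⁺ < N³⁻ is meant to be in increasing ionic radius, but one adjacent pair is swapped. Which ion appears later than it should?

Na⁺

Check each adjacent pair. F⁻ and Na⁺ are reversed: Na⁺ and F⁻ share 10 electrons; the higher nuclear charge on Na (Z=11) contracts it more, so Na⁺ < F⁻. No other neighbouring pair contradicts the periodic trends, so Na⁺ is the ion listed too late.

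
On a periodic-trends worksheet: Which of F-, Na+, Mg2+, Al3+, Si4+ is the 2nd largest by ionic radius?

All of these have 10 electrons (isoelectronic). With the same electron cloud, the ion with the most protons pulls it in tightest. Nuclear charges: Si4+ (Z=14), Al3+ (Z=13), Mg2+ (Z=12), Na+ (Z=11), F- (Z=9). Highest Z is smallest.
So the order is Si4+ < Al3+ < Mg2+ < Na+ < F-; the 2nd-largest ion is Na+.

Na+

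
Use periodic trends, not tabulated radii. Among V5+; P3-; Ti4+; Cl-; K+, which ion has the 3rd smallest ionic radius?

Each ion has 18 electrons. The ranking follows nuclear charge in reverse — greater Z gives a smaller radius. V5+ (Z=23), Ti4+ (Z=22), K+ (Z=19), Cl- (Z=17), P3- (Z=15).
So the order is V5+ < Ti4+ < K+ < Cl- < P3-; the 3rd-smallest ion is K+.

K+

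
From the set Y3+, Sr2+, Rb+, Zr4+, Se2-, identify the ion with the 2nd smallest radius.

Y3+

All of these have 36 electrons (isoelectronic). With the same electron cloud, the ion with the most protons pulls it in tightest. Nuclear charges: Zr4+ (Z=40), Y3+ (Z=39), Sr2+ (Z=38), Rb+ (Z=37), Se2- (Z=34). Highest Z is smallest.
That gives Zr4+ < Y3+ < Sr2+ < Rb+ < Se2-. From the smallest end, number 2 is Y3+.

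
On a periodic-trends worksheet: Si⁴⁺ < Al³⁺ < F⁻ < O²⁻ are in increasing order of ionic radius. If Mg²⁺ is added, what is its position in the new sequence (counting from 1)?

3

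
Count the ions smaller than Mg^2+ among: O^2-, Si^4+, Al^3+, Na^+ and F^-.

2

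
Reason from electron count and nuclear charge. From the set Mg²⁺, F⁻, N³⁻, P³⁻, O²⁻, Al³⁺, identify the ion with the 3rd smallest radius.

Electron counts and nuclear charges: Al³⁺ has 10 e⁻ (Z=13), Mg²⁺ has 10 e⁻ (Z=12), F⁻ has 10 e⁻ (Z=9), O²⁻ has 10 e⁻ (Z=8), N³⁻ has 10 e⁻ (Z=7), P³⁻ has 18 e⁻ (Z=15). Al³⁺ < Mg²⁺ (isoelectronic, higher Z=13 is smaller); Mg²⁺ < F⁻ (both 10 e⁻, Z=12>9); F⁻ < O²⁻ (isoelectronic, higher Z=9 is smaller); O²⁻ < N³⁻ (isoelectronic, higher Z=8 is smaller); N³⁻ < P³⁻ (same group, 1 shell fewer).
That gives Al³⁺ < Mg²⁺ < F⁻ < O²⁻ < N³⁻ < P³⁻. From the smallest end, number 3 is F⁻.

F⁻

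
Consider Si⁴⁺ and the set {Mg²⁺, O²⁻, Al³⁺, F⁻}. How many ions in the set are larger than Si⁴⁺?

4

All of these have 10 electrons (isoelectronic). With the same electron cloud, the ion with the most protons pulls it in tightest. Nuclear charges: Si⁴⁺ (Z=14), Al³⁺ (Z=13), Mg²⁺ (Z=12), F⁻ (Z=9), O²⁻ (Z=8). Highest Z is smallest.
Relative to Si⁴⁺, the ions that are larger are Al³⁺, Mg²⁺, F⁻, O²⁻. So 4 are larger.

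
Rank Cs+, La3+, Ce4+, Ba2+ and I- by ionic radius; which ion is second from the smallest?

Each ion has 54 electrons. The ranking follows nuclear charge in reverse — greater Z gives a smaller radius. Ce4+ (Z=58), La3+ (Z=57), Ba2+ (Z=56), Cs+ (Z=55), I- (Z=53).
Ordering: Ce4+ < La3+ < Ba2+ < Cs+ < I-. The second smallest is La3+.

La3+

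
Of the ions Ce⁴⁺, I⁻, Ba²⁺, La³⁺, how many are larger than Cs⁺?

Each ion has 54 electrons. The ranking follows nuclear charge in reverse — greater Z gives a smaller radius. Ce⁴⁺ (Z=58), La³⁺ (Z=57), Ba²⁺ (Z=56), Cs⁺ (Z=55), I⁻ (Z=53).
Overall: Ce⁴⁺ < La³⁺ < Ba²⁺ < Cs⁺ < I⁻. Cs⁺ has 3 below it and 1 above. That's 1.

1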